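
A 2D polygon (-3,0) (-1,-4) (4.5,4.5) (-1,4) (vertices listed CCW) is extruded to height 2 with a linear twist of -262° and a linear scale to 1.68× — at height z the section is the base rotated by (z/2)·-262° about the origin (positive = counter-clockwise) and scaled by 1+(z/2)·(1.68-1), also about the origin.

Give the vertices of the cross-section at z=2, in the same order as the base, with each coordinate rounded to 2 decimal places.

Cross-section at z=2: (0.70,-4.99) (6.89,-0.73) (-8.54,6.43) (-6.42,-2.60)

t = z/height = 2/2 = 1
s = 1 + (scale-1)·z/height = 1 + (1.68-1)·2/2 = 1.680000
θ = twist·z/height = -262°·2/2 = -262.0000° = -4.572763 rad
cos θ = -0.139173, sin θ = 0.990268 (intermediates below are computed at full precision and shown rounded to 5 d.p.)
v1: (-3,0) → rotate → (0.41752,-2.97080) → ×s → (0.70143,-4.99095) → (0.70,-4.99)
v2: (-1,-4) → rotate → (4.10025,-0.43358) → ×s → (6.88841,-0.72841) → (6.89,-0.73)
v3: (4.5,4.5) → rotate → (-5.08249,3.82993) → ×s → (-8.53858,6.43428) → (-8.54,6.43)
v4: (-1,4) → rotate → (-3.82190,-1.54696) → ×s → (-6.42079,-2.59889) → (-6.42,-2.60)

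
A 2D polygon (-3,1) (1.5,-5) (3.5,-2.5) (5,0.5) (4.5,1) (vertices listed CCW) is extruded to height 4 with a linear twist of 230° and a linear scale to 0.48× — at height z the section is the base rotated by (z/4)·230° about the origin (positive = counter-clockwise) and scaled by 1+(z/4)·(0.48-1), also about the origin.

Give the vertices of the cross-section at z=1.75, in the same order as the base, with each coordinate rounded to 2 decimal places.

t = z/height = 1.75/4 = 0.4375
s = 1 + (scale-1)·z/height = 1 + (0.48-1)·1.75/4 = 0.772500
θ = twist·z/height = 230°·1.75/4 = 100.6250° = 1.756238 rad
cos θ = -0.184380, sin θ = 0.982855 (intermediates below are computed at full precision and shown rounded to 5 d.p.)
v1: (-3,1) → rotate → (-0.42971,-3.13295) → ×s → (-0.33195,-2.42020) → (-0.33,-2.42)
v2: (1.5,-5) → rotate → (4.63770,2.39618) → ×s → (3.58263,1.85105) → (3.58,1.85)
v3: (3.5,-2.5) → rotate → (1.81181,3.90094) → ×s → (1.39962,3.01348) → (1.40,3.01)
v4: (5,0.5) → rotate → (-1.41333,4.82208) → ×s → (-1.09180,3.72506) → (-1.09,3.73)
v5: (4.5,1) → rotate → (-1.81257,4.23847) → ×s → (-1.40021,3.27422) → (-1.40,3.27)

Cross-section at z=1.75: (-0.33,-2.42) (3.58,1.85) (1.40,3.01) (-1.09,3.73) (-1.40,3.27)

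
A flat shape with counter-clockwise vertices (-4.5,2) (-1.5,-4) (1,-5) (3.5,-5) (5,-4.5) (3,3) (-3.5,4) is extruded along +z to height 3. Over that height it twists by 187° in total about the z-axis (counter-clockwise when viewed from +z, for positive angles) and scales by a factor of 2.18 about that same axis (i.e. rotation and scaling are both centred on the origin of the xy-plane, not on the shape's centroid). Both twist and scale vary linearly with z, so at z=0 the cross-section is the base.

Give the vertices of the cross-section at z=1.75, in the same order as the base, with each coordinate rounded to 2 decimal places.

Cross-section at z=1.75: (-0.71,-8.28) (7.21,-0.19) (7.43,4.36) (6.05,8.34) (4.42,10.46) (-6.44,3.13) (-4.45,-7.79)

t = z/height = 1.75/3 = 0.583333
s = 1 + (scale-1)·z/height = 1 + (2.18-1)·1.75/3 = 1.688333
θ = twist·z/height = 187°·1.75/3 = 109.0833° = 1.903863 rad
cos θ = -0.326943, sin θ = 0.945044 (intermediates below are computed at full precision and shown rounded to 5 d.p.)
v1: (-4.5,2) → rotate → (-0.41884,-4.90658) → ×s → (-0.70715,-8.28395) → (-0.71,-8.28)
v2: (-1.5,-4) → rotate → (4.27059,-0.10979) → ×s → (7.21018,-0.18537) → (7.21,-0.19)
v3: (1,-5) → rotate → (4.39828,2.57976) → ×s → (7.42576,4.35549) → (7.43,4.36)
v4: (3.5,-5) → rotate → (3.58092,4.94237) → ×s → (6.04579,8.34437) → (6.05,8.34)
v5: (5,-4.5) → rotate → (2.61798,6.19646) → ×s → (4.42003,10.46170) → (4.42,10.46)
v6: (3,3) → rotate → (-3.81596,1.85430) → ×s → (-6.44261,3.13068) → (-6.44,3.13)
v7: (-3.5,4) → rotate → (-2.63588,-4.61543) → ×s → (-4.45024,-7.79238) → (-4.45,-7.79)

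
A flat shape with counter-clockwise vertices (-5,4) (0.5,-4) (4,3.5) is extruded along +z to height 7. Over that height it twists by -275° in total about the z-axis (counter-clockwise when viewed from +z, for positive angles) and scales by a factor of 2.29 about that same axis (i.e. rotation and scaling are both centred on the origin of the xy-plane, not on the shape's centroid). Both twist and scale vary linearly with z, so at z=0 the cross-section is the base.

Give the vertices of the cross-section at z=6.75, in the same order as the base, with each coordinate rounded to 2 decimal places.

Cross-section at z=6.75: (-8.00,-11.93) (8.85,1.87) (-8.58,8.28)

t = z/height = 6.75/7 = 0.964286
s = 1 + (scale-1)·z/height = 1 + (2.29-1)·6.75/7 = 2.243929
θ = twist·z/height = -275°·6.75/7 = -265.1786° = -4.628239 rad
cos θ = -0.084051, sin θ = 0.996461 (intermediates below are computed at full precision and shown rounded to 5 d.p.)
v1: (-5,4) → rotate → (-3.56559,-5.31851) → ×s → (-8.00094,-11.93436) → (-8.00,-11.93)
v2: (0.5,-4) → rotate → (3.94382,0.83443) → ×s → (8.84965,1.87241) → (8.85,1.87)
v3: (4,3.5) → rotate → (-3.82382,3.69167) → ×s → (-8.58037,8.28384) → (-8.58,8.28)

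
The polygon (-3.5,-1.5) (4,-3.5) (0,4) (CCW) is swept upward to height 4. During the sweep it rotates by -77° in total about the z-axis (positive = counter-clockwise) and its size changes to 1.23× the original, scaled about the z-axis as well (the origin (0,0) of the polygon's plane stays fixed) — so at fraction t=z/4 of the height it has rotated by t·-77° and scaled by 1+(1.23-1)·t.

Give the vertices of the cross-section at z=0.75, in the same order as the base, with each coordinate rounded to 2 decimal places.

t = z/height = 0.75/4 = 0.1875
s = 1 + (scale-1)·z/height = 1 + (1.23-1)·0.75/4 = 1.043125
θ = twist·z/height = -77°·0.75/4 = -14.4375° = -0.251982 rad
cos θ = 0.968420, sin θ = -0.249324 (intermediates below are computed at full precision and shown rounded to 5 d.p.)
v1: (-3.5,-1.5) → rotate → (-3.76346,-0.58000) → ×s → (-3.92576,-0.60501) → (-3.93,-0.61)
v2: (4,-3.5) → rotate → (3.00105,-4.38677) → ×s → (3.13047,-4.57595) → (3.13,-4.58)
v3: (0,4) → rotate → (0.99730,3.87368) → ×s → (1.04030,4.04073) → (1.04,4.04)

Cross-section at z=0.75: (-3.93,-0.61) (3.13,-4.58) (1.04,4.04)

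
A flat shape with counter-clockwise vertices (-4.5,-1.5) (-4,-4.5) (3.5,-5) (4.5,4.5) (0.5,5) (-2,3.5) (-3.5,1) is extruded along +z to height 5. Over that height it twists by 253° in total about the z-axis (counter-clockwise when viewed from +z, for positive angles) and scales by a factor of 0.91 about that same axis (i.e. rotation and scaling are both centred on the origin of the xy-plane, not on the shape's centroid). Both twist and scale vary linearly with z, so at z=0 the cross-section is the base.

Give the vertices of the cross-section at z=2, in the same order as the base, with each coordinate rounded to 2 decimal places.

t = z/height = 2/5 = 0.4
s = 1 + (scale-1)·z/height = 1 + (0.91-1)·2/5 = 0.964000
θ = twist·z/height = 253°·2/5 = 101.2000° = 1.766273 rad
cos θ = -0.194234, sin θ = 0.980955 (intermediates below are computed at full precision and shown rounded to 5 d.p.)
v1: (-4.5,-1.5) → rotate → (2.34549,-4.12295) → ×s → (2.26105,-3.97452) → (2.26,-3.97)
v2: (-4,-4.5) → rotate → (5.19124,-3.04977) → ×s → (5.00435,-2.93997) → (5.00,-2.94)
v3: (3.5,-5) → rotate → (4.22496,4.40451) → ×s → (4.07286,4.24595) → (4.07,4.25)
v4: (4.5,4.5) → rotate → (-5.28835,3.54024) → ×s → (-5.09797,3.41279) → (-5.10,3.41)
v5: (0.5,5) → rotate → (-5.00189,-0.48069) → ×s → (-4.82182,-0.46339) → (-4.82,-0.46)
v6: (-2,3.5) → rotate → (-3.04487,-2.64173) → ×s → (-2.93526,-2.54663) → (-2.94,-2.55)
v7: (-3.5,1) → rotate → (-0.30113,-3.62758) → ×s → (-0.29029,-3.49698) → (-0.29,-3.50)

Cross-section at z=2: (2.26,-3.97) (5.00,-2.94) (4.07,4.25) (-5.10,3.41) (-4.82,-0.46) (-2.94,-2.55) (-0.29,-3.50)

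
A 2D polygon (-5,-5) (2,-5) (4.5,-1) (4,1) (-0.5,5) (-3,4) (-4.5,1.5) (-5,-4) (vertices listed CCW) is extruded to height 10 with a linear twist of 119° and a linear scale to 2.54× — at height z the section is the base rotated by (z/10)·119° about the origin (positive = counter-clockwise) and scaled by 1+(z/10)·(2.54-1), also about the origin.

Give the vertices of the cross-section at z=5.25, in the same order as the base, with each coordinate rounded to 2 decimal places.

Cross-section at z=5.25: (3.84,-12.20) (9.69,-0.97) (5.36,6.38) (1.74,7.25) (-8.44,3.38) (-8.92,-1.47) (-6.17,-5.96) (2.24,-11.36)

t = z/height = 5.25/10 = 0.525
s = 1 + (scale-1)·z/height = 1 + (2.54-1)·5.25/10 = 1.808500
θ = twist·z/height = 119°·5.25/10 = 62.4750° = 1.090394 rad
cos θ = 0.462136, sin θ = 0.886809 (intermediates below are computed at full precision and shown rounded to 5 d.p.)
v1: (-5,-5) → rotate → (2.12337,-6.74472) → ×s → (3.84011,-12.19783) → (3.84,-12.20)
v2: (2,-5) → rotate → (5.35832,-0.53706) → ×s → (9.69052,-0.97127) → (9.69,-0.97)
v3: (4.5,-1) → rotate → (2.96642,3.52851) → ×s → (5.36477,6.38130) → (5.36,6.38)
v4: (4,1) → rotate → (0.96173,4.00937) → ×s → (1.73929,7.25095) → (1.74,7.25)
v5: (-0.5,5) → rotate → (-4.66511,1.86727) → ×s → (-8.43686,3.37696) → (-8.44,3.38)
v6: (-3,4) → rotate → (-4.93364,-0.81189) → ×s → (-8.92249,-1.46829) → (-8.92,-1.47)
v7: (-4.5,1.5) → rotate → (-3.40982,-3.29744) → ×s → (-6.16667,-5.96342) → (-6.17,-5.96)
v8: (-5,-4) → rotate → (1.23656,-6.28259) → ×s → (2.23632,-11.36206) → (2.24,-11.36)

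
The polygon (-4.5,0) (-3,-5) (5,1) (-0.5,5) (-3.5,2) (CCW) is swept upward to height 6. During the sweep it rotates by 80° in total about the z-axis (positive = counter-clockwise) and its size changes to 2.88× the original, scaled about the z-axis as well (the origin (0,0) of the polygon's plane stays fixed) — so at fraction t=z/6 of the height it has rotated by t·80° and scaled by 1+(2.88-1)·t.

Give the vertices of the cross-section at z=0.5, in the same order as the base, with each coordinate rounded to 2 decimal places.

Cross-section at z=0.5: (-5.17,-0.60) (-2.78,-6.15) (5.61,1.82) (-1.25,5.68) (-4.29,1.83)

t = z/height = 0.5/6 = 0.0833333
s = 1 + (scale-1)·z/height = 1 + (2.88-1)·0.5/6 = 1.156667
θ = twist·z/height = 80°·0.5/6 = 6.6667° = 0.116355 rad
cos θ = 0.993238, sin θ = 0.116093 (intermediates below are computed at full precision and shown rounded to 5 d.p.)
v1: (-4.5,0) → rotate → (-4.46957,-0.52242) → ×s → (-5.16981,-0.60426) → (-5.17,-0.60)
v2: (-3,-5) → rotate → (-2.39925,-5.31447) → ×s → (-2.77513,-6.14707) → (-2.78,-6.15)
v3: (5,1) → rotate → (4.85010,1.57370) → ×s → (5.60995,1.82025) → (5.61,1.82)
v4: (-0.5,5) → rotate → (-1.07708,4.90815) → ×s → (-1.24583,5.67709) → (-1.25,5.68)
v5: (-3.5,2) → rotate → (-3.70852,1.58015) → ×s → (-4.28952,1.82771) → (-4.29,1.83)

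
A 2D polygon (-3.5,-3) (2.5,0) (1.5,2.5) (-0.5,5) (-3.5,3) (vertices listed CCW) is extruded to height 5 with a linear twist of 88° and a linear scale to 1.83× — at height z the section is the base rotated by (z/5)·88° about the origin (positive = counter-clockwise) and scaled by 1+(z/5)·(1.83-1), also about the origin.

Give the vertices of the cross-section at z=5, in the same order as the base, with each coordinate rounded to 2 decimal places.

Cross-section at z=5: (5.26,-6.59) (0.16,4.57) (-4.48,2.90) (-9.18,-0.60) (-5.71,-6.21)

t = z/height = 5/5 = 1
s = 1 + (scale-1)·z/height = 1 + (1.83-1)·5/5 = 1.830000
θ = twist·z/height = 88°·5/5 = 88.0000° = 1.535890 rad
cos θ = 0.034899, sin θ = 0.999391 (intermediates below are computed at full precision and shown rounded to 5 d.p.)
v1: (-3.5,-3) → rotate → (2.87602,-3.60257) → ×s → (5.26312,-6.59270) → (5.26,-6.59)
v2: (2.5,0) → rotate → (0.08725,2.49848) → ×s → (0.15967,4.57221) → (0.16,4.57)
v3: (1.5,2.5) → rotate → (-2.44613,1.58633) → ×s → (-4.47641,2.90299) → (-4.48,2.90)
v4: (-0.5,5) → rotate → (-5.01440,-0.32520) → ×s → (-9.17636,-0.59511) → (-9.18,-0.60)
v5: (-3.5,3) → rotate → (-3.12032,-3.39317) → ×s → (-5.71019,-6.20950) → (-5.71,-6.21)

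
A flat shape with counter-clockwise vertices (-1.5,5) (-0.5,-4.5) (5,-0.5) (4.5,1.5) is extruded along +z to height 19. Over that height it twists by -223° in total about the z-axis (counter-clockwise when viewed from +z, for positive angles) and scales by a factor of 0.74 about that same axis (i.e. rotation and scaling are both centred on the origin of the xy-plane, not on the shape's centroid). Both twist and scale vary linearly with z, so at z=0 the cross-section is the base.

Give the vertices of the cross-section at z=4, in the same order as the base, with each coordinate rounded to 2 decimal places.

t = z/height = 4/19 = 0.210526
s = 1 + (scale-1)·z/height = 1 + (0.74-1)·4/19 = 0.945263
θ = twist·z/height = -223°·4/19 = -46.9474° = -0.819386 rad
cos θ = 0.682670, sin θ = -0.730727 (intermediates below are computed at full precision and shown rounded to 5 d.p.)
v1: (-1.5,5) → rotate → (2.62963,4.50944) → ×s → (2.48569,4.26261) → (2.49,4.26)
v2: (-0.5,-4.5) → rotate → (-3.62961,-2.70665) → ×s → (-3.43093,-2.55850) → (-3.43,-2.56)
v3: (5,-0.5) → rotate → (3.04799,-3.99497) → ×s → (2.88115,-3.77630) → (2.88,-3.78)
v4: (4.5,1.5) → rotate → (4.16810,-2.26427) → ×s → (3.93996,-2.14033) → (3.94,-2.14)

Cross-section at z=4: (2.49,4.26) (-3.43,-2.56) (2.88,-3.78) (3.94,-2.14)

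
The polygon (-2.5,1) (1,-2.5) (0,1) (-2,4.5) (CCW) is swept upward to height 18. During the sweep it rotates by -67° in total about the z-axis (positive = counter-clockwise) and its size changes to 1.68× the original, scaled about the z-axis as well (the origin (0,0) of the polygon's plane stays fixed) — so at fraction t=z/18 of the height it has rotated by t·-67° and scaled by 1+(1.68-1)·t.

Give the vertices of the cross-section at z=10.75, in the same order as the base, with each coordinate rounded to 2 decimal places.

t = z/height = 10.75/18 = 0.597222
s = 1 + (scale-1)·z/height = 1 + (1.68-1)·10.75/18 = 1.406111
θ = twist·z/height = -67°·10.75/18 = -40.0139° = -0.698374 rad
cos θ = 0.765889, sin θ = -0.642973 (intermediates below are computed at full precision and shown rounded to 5 d.p.)
v1: (-2.5,1) → rotate → (-1.27175,2.37332) → ×s → (-1.78822,3.33715) → (-1.79,3.34)
v2: (1,-2.5) → rotate → (-0.84154,-2.55769) → ×s → (-1.18331,-3.59640) → (-1.18,-3.60)
v3: (0,1) → rotate → (0.64297,0.76589) → ×s → (0.90409,1.07692) → (0.90,1.08)
v4: (-2,4.5) → rotate → (1.36160,4.73245) → ×s → (1.91456,6.65434) → (1.91,6.65)

Cross-section at z=10.75: (-1.79,3.34) (-1.18,-3.60) (0.90,1.08) (1.91,6.65)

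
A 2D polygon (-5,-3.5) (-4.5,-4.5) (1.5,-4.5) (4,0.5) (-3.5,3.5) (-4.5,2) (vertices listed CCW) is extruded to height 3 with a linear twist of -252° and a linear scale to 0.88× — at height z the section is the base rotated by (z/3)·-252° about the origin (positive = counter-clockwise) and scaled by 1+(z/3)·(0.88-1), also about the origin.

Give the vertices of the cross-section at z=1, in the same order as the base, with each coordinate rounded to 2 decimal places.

Cross-section at z=1: (-3.84,4.42) (-4.75,3.84) (-4.15,-1.88) (0.88,-3.77) (2.99,3.69) (1.46,4.50)

t = z/height = 1/3 = 0.333333
s = 1 + (scale-1)·z/height = 1 + (0.88-1)·1/3 = 0.960000
θ = twist·z/height = -252°·1/3 = -84.0000° = -1.466077 rad
cos θ = 0.104528, sin θ = -0.994522 (intermediates below are computed at full precision and shown rounded to 5 d.p.)
v1: (-5,-3.5) → rotate → (-4.00347,4.60676) → ×s → (-3.84333,4.42249) → (-3.84,4.42)
v2: (-4.5,-4.5) → rotate → (-4.94573,4.00497) → ×s → (-4.74790,3.84477) → (-4.75,3.84)
v3: (1.5,-4.5) → rotate → (-4.31856,-1.96216) → ×s → (-4.14581,-1.88367) → (-4.15,-1.88)
v4: (4,0.5) → rotate → (0.91537,-3.92582) → ×s → (0.87876,-3.76879) → (0.88,-3.77)
v5: (-3.5,3.5) → rotate → (3.11498,3.84668) → ×s → (2.99038,3.69281) → (2.99,3.69)
v6: (-4.5,2) → rotate → (1.51867,4.68441) → ×s → (1.45792,4.49703) → (1.46,4.50)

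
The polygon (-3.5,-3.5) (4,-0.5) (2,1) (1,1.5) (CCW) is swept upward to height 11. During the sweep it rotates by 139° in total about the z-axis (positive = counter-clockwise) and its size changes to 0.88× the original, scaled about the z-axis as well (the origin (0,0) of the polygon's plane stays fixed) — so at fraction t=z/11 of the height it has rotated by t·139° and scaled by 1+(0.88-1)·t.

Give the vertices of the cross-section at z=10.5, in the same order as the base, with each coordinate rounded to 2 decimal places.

t = z/height = 10.5/11 = 0.954545
s = 1 + (scale-1)·z/height = 1 + (0.88-1)·10.5/11 = 0.885455
θ = twist·z/height = 139°·10.5/11 = 132.6818° = 2.315735 rad
cos θ = -0.677926, sin θ = 0.735130 (intermediates below are computed at full precision and shown rounded to 5 d.p.)
v1: (-3.5,-3.5) → rotate → (4.94570,-0.20021) → ×s → (4.37919,-0.17728) → (4.38,-0.18)
v2: (4,-0.5) → rotate → (-2.34414,3.27948) → ×s → (-2.07563,2.90383) → (-2.08,2.90)
v3: (2,1) → rotate → (-2.09098,0.79233) → ×s → (-1.85147,0.70157) → (-1.85,0.70)
v4: (1,1.5) → rotate → (-1.78062,-0.28176) → ×s → (-1.57666,-0.24949) → (-1.58,-0.25)

Cross-section at z=10.5: (4.38,-0.18) (-2.08,2.90) (-1.85,0.70) (-1.58,-0.25)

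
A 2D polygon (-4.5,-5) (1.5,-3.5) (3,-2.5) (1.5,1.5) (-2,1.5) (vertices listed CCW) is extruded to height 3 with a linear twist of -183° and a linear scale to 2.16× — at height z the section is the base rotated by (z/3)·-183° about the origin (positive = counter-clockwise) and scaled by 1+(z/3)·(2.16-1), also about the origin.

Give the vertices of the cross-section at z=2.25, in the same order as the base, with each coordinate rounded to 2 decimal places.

t = z/height = 2.25/3 = 0.75
s = 1 + (scale-1)·z/height = 1 + (2.16-1)·2.25/3 = 1.870000
θ = twist·z/height = -183°·2.25/3 = -137.2500° = -2.395464 rad
cos θ = -0.734323, sin θ = -0.678801 (intermediates below are computed at full precision and shown rounded to 5 d.p.)
v1: (-4.5,-5) → rotate → (-0.08955,6.72622) → ×s → (-0.16746,12.57802) → (-0.17,12.58)
v2: (1.5,-3.5) → rotate → (-3.47729,1.55193) → ×s → (-6.50253,2.90210) → (-6.50,2.90)
v3: (3,-2.5) → rotate → (-3.89997,-0.20060) → ×s → (-7.29294,-0.37511) → (-7.29,-0.38)
v4: (1.5,1.5) → rotate → (-0.08328,-2.11968) → ×s → (-0.15574,-3.96381) → (-0.16,-3.96)
v5: (-2,1.5) → rotate → (2.48685,0.25612) → ×s → (4.65040,0.47894) → (4.65,0.48)

Cross-section at z=2.25: (-0.17,12.58) (-6.50,2.90) (-7.29,-0.38) (-0.16,-3.96) (4.65,0.48)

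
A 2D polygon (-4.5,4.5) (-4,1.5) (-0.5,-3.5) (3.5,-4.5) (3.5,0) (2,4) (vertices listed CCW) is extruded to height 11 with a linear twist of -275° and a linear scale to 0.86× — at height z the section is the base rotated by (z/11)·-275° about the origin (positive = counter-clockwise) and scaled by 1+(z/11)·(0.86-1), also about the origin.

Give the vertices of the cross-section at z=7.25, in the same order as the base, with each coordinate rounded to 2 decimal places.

Cross-section at z=7.25: (3.99,-4.17) (3.60,-1.44) (0.52,3.17) (-3.09,4.15) (-3.18,0.07) (-1.89,-3.59)

t = z/height = 7.25/11 = 0.659091
s = 1 + (scale-1)·z/height = 1 + (0.86-1)·7.25/11 = 0.907727
θ = twist·z/height = -275°·7.25/11 = -181.2500° = -3.163409 rad
cos θ = -0.999762, sin θ = 0.021815 (intermediates below are computed at full precision and shown rounded to 5 d.p.)
v1: (-4.5,4.5) → rotate → (4.40076,-4.59710) → ×s → (3.99469,-4.17291) → (3.99,-4.17)
v2: (-4,1.5) → rotate → (3.96633,-1.58690) → ×s → (3.60034,-1.44047) → (3.60,-1.44)
v3: (-0.5,-3.5) → rotate → (0.57623,3.48826) → ×s → (0.52306,3.16639) → (0.52,3.17)
v4: (3.5,-4.5) → rotate → (-3.40100,4.57528) → ×s → (-3.08718,4.15311) → (-3.09,4.15)
v5: (3.5,0) → rotate → (-3.49917,0.07635) → ×s → (-3.17629,0.06931) → (-3.18,0.07)
v6: (2,4) → rotate → (-2.08678,-3.95542) → ×s → (-1.89423,-3.59044) → (-1.89,-3.59)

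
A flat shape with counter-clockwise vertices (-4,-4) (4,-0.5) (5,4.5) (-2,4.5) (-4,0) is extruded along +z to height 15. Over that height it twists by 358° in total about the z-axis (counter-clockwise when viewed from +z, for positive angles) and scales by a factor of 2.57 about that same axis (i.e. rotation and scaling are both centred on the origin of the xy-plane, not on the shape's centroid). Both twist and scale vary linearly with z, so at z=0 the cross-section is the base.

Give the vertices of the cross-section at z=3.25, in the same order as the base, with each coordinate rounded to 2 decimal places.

t = z/height = 3.25/15 = 0.216667
s = 1 + (scale-1)·z/height = 1 + (2.57-1)·3.25/15 = 1.340167
θ = twist·z/height = 358°·3.25/15 = 77.5667° = 1.353794 rad
cos θ = 0.215303, sin θ = 0.976547 (intermediates below are computed at full precision and shown rounded to 5 d.p.)
v1: (-4,-4) → rotate → (3.04497,-4.76740) → ×s → (4.08077,-6.38911) → (4.08,-6.39)
v2: (4,-0.5) → rotate → (1.34949,3.79854) → ×s → (1.80854,5.09067) → (1.81,5.09)
v3: (5,4.5) → rotate → (-3.31794,5.85160) → ×s → (-4.44660,7.84212) → (-4.45,7.84)
v4: (-2,4.5) → rotate → (-4.82507,-0.98423) → ×s → (-6.46640,-1.31903) → (-6.47,-1.32)
v5: (-4,0) → rotate → (-0.86121,-3.90619) → ×s → (-1.15417,-5.23494) → (-1.15,-5.23)

Cross-section at z=3.25: (4.08,-6.39) (1.81,5.09) (-4.45,7.84) (-6.47,-1.32) (-1.15,-5.23)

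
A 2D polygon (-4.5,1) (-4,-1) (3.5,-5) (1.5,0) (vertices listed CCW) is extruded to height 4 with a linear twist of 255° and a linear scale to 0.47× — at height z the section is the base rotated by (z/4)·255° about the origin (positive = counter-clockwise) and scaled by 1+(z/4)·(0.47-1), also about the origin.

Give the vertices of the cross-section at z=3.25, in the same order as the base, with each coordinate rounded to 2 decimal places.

Cross-section at z=3.25: (2.54,0.66) (1.77,1.55) (-3.07,1.62) (-0.76,-0.39)

t = z/height = 3.25/4 = 0.8125
s = 1 + (scale-1)·z/height = 1 + (0.47-1)·3.25/4 = 0.569375
θ = twist·z/height = 255°·3.25/4 = 207.1875° = 3.616104 rad
cos θ = -0.889516, sin θ = -0.456904 (intermediates below are computed at full precision and shown rounded to 5 d.p.)
v1: (-4.5,1) → rotate → (4.45973,1.16655) → ×s → (2.53926,0.66421) → (2.54,0.66)
v2: (-4,-1) → rotate → (3.10116,2.71713) → ×s → (1.76572,1.54707) → (1.77,1.55)
v3: (3.5,-5) → rotate → (-5.39783,2.84842) → ×s → (-3.07339,1.62182) → (-3.07,1.62)
v4: (1.5,0) → rotate → (-1.33427,-0.68536) → ×s → (-0.75970,-0.39022) → (-0.76,-0.39)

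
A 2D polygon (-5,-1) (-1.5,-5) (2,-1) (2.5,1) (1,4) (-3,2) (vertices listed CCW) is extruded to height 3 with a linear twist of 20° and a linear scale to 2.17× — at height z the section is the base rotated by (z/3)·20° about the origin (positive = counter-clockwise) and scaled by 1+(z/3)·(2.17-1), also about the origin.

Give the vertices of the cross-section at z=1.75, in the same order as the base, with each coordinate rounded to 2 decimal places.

Cross-section at z=1.75: (-7.90,-3.35) (-0.77,-8.75) (3.64,-0.97) (3.78,2.50) (0.29,6.93) (-5.62,2.27)

t = z/height = 1.75/3 = 0.583333
s = 1 + (scale-1)·z/height = 1 + (2.17-1)·1.75/3 = 1.682500
θ = twist·z/height = 20°·1.75/3 = 11.6667° = 0.203622 rad
cos θ = 0.979341, sin θ = 0.202218 (intermediates below are computed at full precision and shown rounded to 5 d.p.)
v1: (-5,-1) → rotate → (-4.69449,-1.99043) → ×s → (-7.89847,-3.34890) → (-7.90,-3.35)
v2: (-1.5,-5) → rotate → (-0.45792,-5.20003) → ×s → (-0.77046,-8.74905) → (-0.77,-8.75)
v3: (2,-1) → rotate → (2.16090,-0.57491) → ×s → (3.63571,-0.96728) → (3.64,-0.97)
v4: (2.5,1) → rotate → (2.24613,1.48488) → ×s → (3.77912,2.49832) → (3.78,2.50)
v5: (1,4) → rotate → (0.17047,4.11958) → ×s → (0.28682,6.93119) → (0.29,6.93)
v6: (-3,2) → rotate → (-3.34246,1.35203) → ×s → (-5.62368,2.27479) → (-5.62,2.27)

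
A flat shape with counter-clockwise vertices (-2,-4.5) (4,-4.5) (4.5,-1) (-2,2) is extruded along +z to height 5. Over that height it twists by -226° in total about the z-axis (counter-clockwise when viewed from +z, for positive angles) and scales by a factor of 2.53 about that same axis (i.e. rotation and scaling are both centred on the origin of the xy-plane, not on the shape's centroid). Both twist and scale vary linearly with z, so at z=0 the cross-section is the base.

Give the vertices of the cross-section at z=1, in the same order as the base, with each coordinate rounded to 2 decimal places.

t = z/height = 1/5 = 0.2
s = 1 + (scale-1)·z/height = 1 + (2.53-1)·1/5 = 1.306000
θ = twist·z/height = -226°·1/5 = -45.2000° = -0.788889 rad
cos θ = 0.704634, sin θ = -0.709571 (intermediates below are computed at full precision and shown rounded to 5 d.p.)
v1: (-2,-4.5) → rotate → (-4.60234,-1.75171) → ×s → (-6.01065,-2.28774) → (-6.01,-2.29)
v2: (4,-4.5) → rotate → (-0.37453,-6.00914) → ×s → (-0.48914,-7.84793) → (-0.49,-7.85)
v3: (4.5,-1) → rotate → (2.46128,-3.89770) → ×s → (3.21444,-5.09040) → (3.21,-5.09)
v4: (-2,2) → rotate → (0.00987,2.82841) → ×s → (0.01289,3.69390) → (0.01,3.69)

Cross-section at z=1: (-6.01,-2.29) (-0.49,-7.85) (3.21,-5.09) (0.01,3.69)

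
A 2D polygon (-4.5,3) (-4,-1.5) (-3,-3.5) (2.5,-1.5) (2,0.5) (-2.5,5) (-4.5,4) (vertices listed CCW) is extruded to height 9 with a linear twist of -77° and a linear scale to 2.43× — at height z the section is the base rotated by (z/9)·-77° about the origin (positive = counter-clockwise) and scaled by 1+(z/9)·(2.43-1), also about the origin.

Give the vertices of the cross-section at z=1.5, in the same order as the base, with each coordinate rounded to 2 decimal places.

t = z/height = 1.5/9 = 0.166667
s = 1 + (scale-1)·z/height = 1 + (2.43-1)·1.5/9 = 1.238333
θ = twist·z/height = -77°·1.5/9 = -12.8333° = -0.223984 rad
cos θ = 0.975020, sin θ = -0.222116 (intermediates below are computed at full precision and shown rounded to 5 d.p.)
v1: (-4.5,3) → rotate → (-3.72124,3.92458) → ×s → (-4.60814,4.85994) → (-4.61,4.86)
v2: (-4,-1.5) → rotate → (-4.23325,-0.57407) → ×s → (-5.24218,-0.71089) → (-5.24,-0.71)
v3: (-3,-3.5) → rotate → (-3.70247,-2.74622) → ×s → (-4.58489,-3.40074) → (-4.58,-3.40)
v4: (2.5,-1.5) → rotate → (2.10438,-2.01782) → ×s → (2.60592,-2.49873) → (2.61,-2.50)
v5: (2,0.5) → rotate → (2.06110,0.04328) → ×s → (2.55233,0.05359) → (2.55,0.05)
v6: (-2.5,5) → rotate → (-1.32697,5.43039) → ×s → (-1.64323,6.72463) → (-1.64,6.72)
v7: (-4.5,4) → rotate → (-3.49913,4.89960) → ×s → (-4.33309,6.06734) → (-4.33,6.07)

Cross-section at z=1.5: (-4.61,4.86) (-5.24,-0.71) (-4.58,-3.40) (2.61,-2.50) (2.55,0.05) (-1.64,6.72) (-4.33,6.07)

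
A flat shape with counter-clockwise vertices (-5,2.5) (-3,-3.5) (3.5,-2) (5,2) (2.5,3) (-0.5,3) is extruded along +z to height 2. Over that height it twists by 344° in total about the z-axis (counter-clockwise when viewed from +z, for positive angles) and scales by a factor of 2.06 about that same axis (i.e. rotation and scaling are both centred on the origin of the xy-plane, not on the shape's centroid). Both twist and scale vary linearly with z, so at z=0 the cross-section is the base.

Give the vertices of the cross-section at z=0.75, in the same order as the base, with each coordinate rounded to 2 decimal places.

t = z/height = 0.75/2 = 0.375
s = 1 + (scale-1)·z/height = 1 + (2.06-1)·0.75/2 = 1.397500
θ = twist·z/height = 344°·0.75/2 = 129.0000° = 2.251475 rad
cos θ = -0.629320, sin θ = 0.777146 (intermediates below are computed at full precision and shown rounded to 5 d.p.)
v1: (-5,2.5) → rotate → (1.20374,-5.45903) → ×s → (1.68222,-7.62900) → (1.68,-7.63)
v2: (-3,-3.5) → rotate → (4.60797,-0.12882) → ×s → (6.43964,-0.18002) → (6.44,-0.18)
v3: (3.5,-2) → rotate → (-0.64833,3.97865) → ×s → (-0.90604,5.56017) → (-0.91,5.56)
v4: (5,2) → rotate → (-4.70089,2.62709) → ×s → (-6.56950,3.67136) → (-6.57,3.67)
v5: (2.5,3) → rotate → (-3.90474,0.05490) → ×s → (-5.45687,0.07673) → (-5.46,0.08)
v6: (-0.5,3) → rotate → (-2.01678,-2.27653) → ×s → (-2.81845,-3.18146) → (-2.82,-3.18)

Cross-section at z=0.75: (1.68,-7.63) (6.44,-0.18) (-0.91,5.56) (-6.57,3.67) (-5.46,0.08) (-2.82,-3.18)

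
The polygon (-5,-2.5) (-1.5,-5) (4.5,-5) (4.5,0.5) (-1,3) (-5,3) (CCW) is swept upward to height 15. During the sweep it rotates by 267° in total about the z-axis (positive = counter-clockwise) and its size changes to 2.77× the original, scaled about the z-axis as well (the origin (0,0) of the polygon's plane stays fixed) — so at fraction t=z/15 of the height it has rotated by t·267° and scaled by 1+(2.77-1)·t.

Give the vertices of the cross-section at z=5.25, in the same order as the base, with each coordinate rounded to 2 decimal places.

t = z/height = 5.25/15 = 0.35
s = 1 + (scale-1)·z/height = 1 + (2.77-1)·5.25/15 = 1.619500
θ = twist·z/height = 267°·5.25/15 = 93.4500° = 1.631010 rad
cos θ = -0.060177, sin θ = 0.998188 (intermediates below are computed at full precision and shown rounded to 5 d.p.)
v1: (-5,-2.5) → rotate → (2.79636,-4.84049) → ×s → (4.52870,-7.83918) → (4.53,-7.84)
v2: (-1.5,-5) → rotate → (5.08120,-1.19639) → ×s → (8.22901,-1.93756) → (8.23,-1.94)
v3: (4.5,-5) → rotate → (4.72014,4.79273) → ×s → (7.64427,7.76183) → (7.64,7.76)
v4: (4.5,0.5) → rotate → (-0.76989,4.46176) → ×s → (-1.24684,7.22581) → (-1.25,7.23)
v5: (-1,3) → rotate → (-2.93439,-1.17872) → ×s → (-4.75224,-1.90894) → (-4.75,-1.91)
v6: (-5,3) → rotate → (-2.69368,-5.17147) → ×s → (-4.36241,-8.37520) → (-4.36,-8.38)

Cross-section at z=5.25: (4.53,-7.84) (8.23,-1.94) (7.64,7.76) (-1.25,7.23) (-4.75,-1.91) (-4.36,-8.38)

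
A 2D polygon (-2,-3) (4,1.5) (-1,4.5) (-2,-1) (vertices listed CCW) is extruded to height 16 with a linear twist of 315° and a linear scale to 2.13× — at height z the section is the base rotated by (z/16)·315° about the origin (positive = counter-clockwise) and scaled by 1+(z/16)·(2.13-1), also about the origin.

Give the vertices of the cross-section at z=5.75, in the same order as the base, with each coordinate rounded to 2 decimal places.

Cross-section at z=5.75: (4.99,-0.92) (-4.15,4.34) (-5.26,-3.79) (2.40,-2.03)

t = z/height = 5.75/16 = 0.359375
s = 1 + (scale-1)·z/height = 1 + (2.13-1)·5.75/16 = 1.406094
θ = twist·z/height = 315°·5.75/16 = 113.2031° = 1.975767 rad
cos θ = -0.393992, sin θ = 0.919114 (intermediates below are computed at full precision and shown rounded to 5 d.p.)
v1: (-2,-3) → rotate → (3.54533,-0.65625) → ×s → (4.98506,-0.92275) → (4.99,-0.92)
v2: (4,1.5) → rotate → (-2.95464,3.08547) → ×s → (-4.15450,4.33846) → (-4.15,4.34)
v3: (-1,4.5) → rotate → (-3.74202,-2.69208) → ×s → (-5.26163,-3.78531) → (-5.26,-3.79)
v4: (-2,-1) → rotate → (1.70710,-1.44424) → ×s → (2.40034,-2.03073) → (2.40,-2.03)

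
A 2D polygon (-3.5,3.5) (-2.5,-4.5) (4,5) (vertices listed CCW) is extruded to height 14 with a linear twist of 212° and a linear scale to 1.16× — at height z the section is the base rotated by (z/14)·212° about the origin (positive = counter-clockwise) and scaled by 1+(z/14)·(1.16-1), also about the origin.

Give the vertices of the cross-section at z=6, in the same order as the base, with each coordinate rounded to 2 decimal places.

Cross-section at z=6: (-3.68,-3.80) (4.85,-2.60) (-5.41,4.19)

t = z/height = 6/14 = 0.428571
s = 1 + (scale-1)·z/height = 1 + (1.16-1)·6/14 = 1.068571
θ = twist·z/height = 212°·6/14 = 90.8571° = 1.585756 rad
cos θ = -0.014959, sin θ = 0.999888 (intermediates below are computed at full precision and shown rounded to 5 d.p.)
v1: (-3.5,3.5) → rotate → (-3.44725,-3.55197) → ×s → (-3.68363,-3.79553) → (-3.68,-3.80)
v2: (-2.5,-4.5) → rotate → (4.53689,-2.43240) → ×s → (4.84800,-2.59920) → (4.85,-2.60)
v3: (4,5) → rotate → (-5.05928,3.92476) → ×s → (-5.40620,4.19388) → (-5.41,4.19)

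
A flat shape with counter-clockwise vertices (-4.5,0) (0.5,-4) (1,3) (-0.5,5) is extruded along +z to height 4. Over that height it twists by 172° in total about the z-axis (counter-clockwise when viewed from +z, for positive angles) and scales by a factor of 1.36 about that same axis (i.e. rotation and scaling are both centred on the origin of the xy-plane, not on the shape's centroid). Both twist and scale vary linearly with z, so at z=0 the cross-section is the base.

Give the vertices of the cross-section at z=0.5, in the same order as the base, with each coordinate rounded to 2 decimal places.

t = z/height = 0.5/4 = 0.125
s = 1 + (scale-1)·z/height = 1 + (1.36-1)·0.5/4 = 1.045000
θ = twist·z/height = 172°·0.5/4 = 21.5000° = 0.375246 rad
cos θ = 0.930418, sin θ = 0.366501 (intermediates below are computed at full precision and shown rounded to 5 d.p.)
v1: (-4.5,0) → rotate → (-4.18688,-1.64926) → ×s → (-4.37529,-1.72347) → (-4.38,-1.72)
v2: (0.5,-4) → rotate → (1.93121,-3.53842) → ×s → (2.01812,-3.69765) → (2.02,-3.70)
v3: (1,3) → rotate → (-0.16909,3.15775) → ×s → (-0.17669,3.29985) → (-0.18,3.30)
v4: (-0.5,5) → rotate → (-2.29771,4.46884) → ×s → (-2.40111,4.66993) → (-2.40,4.67)

Cross-section at z=0.5: (-4.38,-1.72) (2.02,-3.70) (-0.18,3.30) (-2.40,4.67)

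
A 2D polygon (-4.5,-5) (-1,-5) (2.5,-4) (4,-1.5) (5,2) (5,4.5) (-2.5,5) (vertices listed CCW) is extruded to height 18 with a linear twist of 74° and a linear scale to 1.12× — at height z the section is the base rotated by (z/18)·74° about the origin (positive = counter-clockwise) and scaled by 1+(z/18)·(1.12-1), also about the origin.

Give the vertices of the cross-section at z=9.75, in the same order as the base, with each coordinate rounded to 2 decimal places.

t = z/height = 9.75/18 = 0.541667
s = 1 + (scale-1)·z/height = 1 + (1.12-1)·9.75/18 = 1.065000
θ = twist·z/height = 74°·9.75/18 = 40.0833° = 0.699586 rad
cos θ = 0.765109, sin θ = 0.643901 (intermediates below are computed at full precision and shown rounded to 5 d.p.)
v1: (-4.5,-5) → rotate → (-0.22348,-6.72310) → ×s → (-0.23801,-7.16010) → (-0.24,-7.16)
v2: (-1,-5) → rotate → (2.45440,-4.46944) → ×s → (2.61393,-4.75996) → (2.61,-4.76)
v3: (2.5,-4) → rotate → (4.48838,-1.45068) → ×s → (4.78012,-1.54498) → (4.78,-1.54)
v4: (4,-1.5) → rotate → (4.02629,1.42794) → ×s → (4.28800,1.52076) → (4.29,1.52)
v5: (5,2) → rotate → (2.53774,4.74972) → ×s → (2.70269,5.05845) → (2.70,5.06)
v6: (5,4.5) → rotate → (0.92799,6.66249) → ×s → (0.98831,7.09556) → (0.99,7.10)
v7: (-2.5,5) → rotate → (-5.13228,2.21579) → ×s → (-5.46588,2.35982) → (-5.47,2.36)

Cross-section at z=9.75: (-0.24,-7.16) (2.61,-4.76) (4.78,-1.54) (4.29,1.52) (2.70,5.06) (0.99,7.10) (-5.47,2.36)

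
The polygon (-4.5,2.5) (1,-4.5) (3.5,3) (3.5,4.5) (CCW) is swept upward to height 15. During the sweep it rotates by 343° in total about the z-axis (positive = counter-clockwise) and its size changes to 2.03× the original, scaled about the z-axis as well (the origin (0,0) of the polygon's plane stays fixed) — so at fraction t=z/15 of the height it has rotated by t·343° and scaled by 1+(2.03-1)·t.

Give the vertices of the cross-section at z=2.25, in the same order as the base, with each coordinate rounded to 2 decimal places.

Cross-section at z=2.25: (-5.49,-2.26) (4.78,-2.33) (-0.19,5.32) (-1.54,6.40)

t = z/height = 2.25/15 = 0.15
s = 1 + (scale-1)·z/height = 1 + (2.03-1)·2.25/15 = 1.154500
θ = twist·z/height = 343°·2.25/15 = 51.4500° = 0.897972 rad
cos θ = 0.623197, sin θ = 0.782065 (intermediates below are computed at full precision and shown rounded to 5 d.p.)
v1: (-4.5,2.5) → rotate → (-4.75955,-1.96130) → ×s → (-5.49490,-2.26432) → (-5.49,-2.26)
v2: (1,-4.5) → rotate → (4.14249,-2.02232) → ×s → (4.78250,-2.33477) → (4.78,-2.33)
v3: (3.5,3) → rotate → (-0.16500,4.60682) → ×s → (-0.19050,5.31857) → (-0.19,5.32)
v4: (3.5,4.5) → rotate → (-1.33810,5.54161) → ×s → (-1.54484,6.39779) → (-1.54,6.40)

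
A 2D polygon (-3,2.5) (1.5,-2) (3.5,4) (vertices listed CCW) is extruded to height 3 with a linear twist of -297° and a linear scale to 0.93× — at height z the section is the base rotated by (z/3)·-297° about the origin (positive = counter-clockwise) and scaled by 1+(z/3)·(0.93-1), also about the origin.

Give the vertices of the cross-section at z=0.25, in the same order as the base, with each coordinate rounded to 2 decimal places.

t = z/height = 0.25/3 = 0.0833333
s = 1 + (scale-1)·z/height = 1 + (0.93-1)·0.25/3 = 0.994167
θ = twist·z/height = -297°·0.25/3 = -24.7500° = -0.431969 rad
cos θ = 0.908143, sin θ = -0.418660 (intermediates below are computed at full precision and shown rounded to 5 d.p.)
v1: (-3,2.5) → rotate → (-1.67778,3.52634) → ×s → (-1.66799,3.50577) → (-1.67,3.51)
v2: (1.5,-2) → rotate → (0.52490,-2.44428) → ×s → (0.52183,-2.43002) → (0.52,-2.43)
v3: (3.5,4) → rotate → (4.85314,2.16726) → ×s → (4.82483,2.15462) → (4.82,2.15)

Cross-section at z=0.25: (-1.67,3.51) (0.52,-2.43) (4.82,2.15)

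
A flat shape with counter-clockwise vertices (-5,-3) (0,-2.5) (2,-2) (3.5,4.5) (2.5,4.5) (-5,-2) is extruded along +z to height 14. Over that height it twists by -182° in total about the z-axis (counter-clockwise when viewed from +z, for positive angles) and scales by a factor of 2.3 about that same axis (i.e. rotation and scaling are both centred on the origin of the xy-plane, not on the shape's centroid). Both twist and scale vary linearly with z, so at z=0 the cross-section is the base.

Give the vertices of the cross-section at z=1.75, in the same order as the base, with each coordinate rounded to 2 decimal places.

t = z/height = 1.75/14 = 0.125
s = 1 + (scale-1)·z/height = 1 + (2.3-1)·1.75/14 = 1.162500
θ = twist·z/height = -182°·1.75/14 = -22.7500° = -0.397062 rad
cos θ = 0.922201, sin θ = -0.386711 (intermediates below are computed at full precision and shown rounded to 5 d.p.)
v1: (-5,-3) → rotate → (-5.77114,-0.83305) → ×s → (-6.70895,-0.96842) → (-6.71,-0.97)
v2: (0,-2.5) → rotate → (-0.96678,-2.30550) → ×s → (-1.12388,-2.68015) → (-1.12,-2.68)
v3: (2,-2) → rotate → (1.07098,-2.61782) → ×s → (1.24501,-3.04322) → (1.25,-3.04)
v4: (3.5,4.5) → rotate → (4.96790,2.79642) → ×s → (5.77519,3.25083) → (5.78,3.25)
v5: (2.5,4.5) → rotate → (4.04570,3.18313) → ×s → (4.70313,3.70039) → (4.70,3.70)
v6: (-5,-2) → rotate → (-5.38443,0.08915) → ×s → (-6.25940,0.10364) → (-6.26,0.10)

Cross-section at z=1.75: (-6.71,-0.97) (-1.12,-2.68) (1.25,-3.04) (5.78,3.25) (4.70,3.70) (-6.26,0.10)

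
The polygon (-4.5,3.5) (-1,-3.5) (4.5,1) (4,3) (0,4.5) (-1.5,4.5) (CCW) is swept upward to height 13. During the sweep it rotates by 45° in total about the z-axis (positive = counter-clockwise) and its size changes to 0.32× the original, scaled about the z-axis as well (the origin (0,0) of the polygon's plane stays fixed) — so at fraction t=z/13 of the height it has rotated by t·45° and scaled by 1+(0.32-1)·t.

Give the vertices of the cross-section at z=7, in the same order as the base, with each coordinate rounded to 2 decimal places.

t = z/height = 7/13 = 0.538462
s = 1 + (scale-1)·z/height = 1 + (0.32-1)·7/13 = 0.633846
θ = twist·z/height = 45°·7/13 = 24.2308° = 0.422907 rad
cos θ = 0.911900, sin θ = 0.410413 (intermediates below are computed at full precision and shown rounded to 5 d.p.)
v1: (-4.5,3.5) → rotate → (-5.53999,1.34479) → ×s → (-3.51150,0.85239) → (-3.51,0.85)
v2: (-1,-3.5) → rotate → (0.52454,-3.60206) → ×s → (0.33248,-2.28315) → (0.33,-2.28)
v3: (4.5,1) → rotate → (3.69314,2.75876) → ×s → (2.34088,1.74863) → (2.34,1.75)
v4: (4,3) → rotate → (2.41636,4.37735) → ×s → (1.53160,2.77457) → (1.53,2.77)
v5: (0,4.5) → rotate → (-1.84686,4.10355) → ×s → (-1.17062,2.60102) → (-1.17,2.60)
v6: (-1.5,4.5) → rotate → (-3.21471,3.48793) → ×s → (-2.03763,2.21081) → (-2.04,2.21)

Cross-section at z=7: (-3.51,0.85) (0.33,-2.28) (2.34,1.75) (1.53,2.77) (-1.17,2.60) (-2.04,2.21)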